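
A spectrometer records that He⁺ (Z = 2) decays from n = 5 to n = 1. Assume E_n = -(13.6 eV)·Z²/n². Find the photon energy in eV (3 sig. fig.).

The Bohr energies scale as Z², so for Z = 2: E_n = −54.40/n² eV.
E_5 = −54.40/25 = −2.176 eV and E_1 = −54.40/1 = −54.40 eV.
The photon energy is |E_5 − E_1| = 52.2 eV.

52.2 eV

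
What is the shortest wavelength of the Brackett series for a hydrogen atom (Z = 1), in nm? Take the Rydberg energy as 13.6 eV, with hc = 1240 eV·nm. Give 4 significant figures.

1459 nm

The Brackett series has lower level n_f = 4; the series limit corresponds to n_i → ∞.
ΔE_max = 13.6 × 1 / 4² = 0.8500 eV.
λ_min = 1240 / 0.8500 = 1459 nm.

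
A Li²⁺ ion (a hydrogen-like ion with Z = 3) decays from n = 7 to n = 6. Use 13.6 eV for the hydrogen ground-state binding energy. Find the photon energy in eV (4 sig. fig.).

The Bohr energies scale as Z², so for Z = 3: E_n = −122.4/n² eV.
E_7 = −122.4/49 = −2.498 eV and E_6 = −122.4/36 = −3.400 eV.
The photon energy is |E_7 − E_6| = 0.9020 eV.

0.9020 eV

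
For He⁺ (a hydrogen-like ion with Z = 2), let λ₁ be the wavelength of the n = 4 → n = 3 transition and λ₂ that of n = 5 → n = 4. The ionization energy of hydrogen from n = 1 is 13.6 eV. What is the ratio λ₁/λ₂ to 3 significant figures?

0.463

λ ∝ 1/ΔE ∝ 1/(1/n_f² − 1/n_i²), and the Z² and hc factors cancel in the ratio.
λ₁/λ₂ = (1/4² − 1/5²)/(1/3² − 1/4²) = 0.02250/0.04861 = 0.463.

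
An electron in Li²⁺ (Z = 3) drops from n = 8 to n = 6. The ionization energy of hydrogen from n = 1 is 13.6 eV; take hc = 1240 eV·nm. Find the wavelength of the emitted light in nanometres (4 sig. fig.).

For Z = 3 the level energies scale as Z², so the effective Rydberg energy is 13.6 × 9 = 122.4 eV.
ΔE = 122.4 × (1/6² − 1/8²) = 122.4 × 0.01215 = 1.488 eV.
λ = hc/ΔE = 1240 / 1.488 = 833.6 nm.

833.6 nm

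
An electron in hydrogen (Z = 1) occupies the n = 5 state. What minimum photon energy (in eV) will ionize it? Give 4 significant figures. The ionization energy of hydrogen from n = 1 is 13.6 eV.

0.5440 eV

E_5 = −13.60/25 = −0.5440 eV, so ionization (to E = 0) requires 0.5440 eV.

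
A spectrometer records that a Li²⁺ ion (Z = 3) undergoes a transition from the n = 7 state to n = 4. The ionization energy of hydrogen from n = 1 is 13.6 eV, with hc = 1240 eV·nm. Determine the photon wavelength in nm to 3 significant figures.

For Z = 3 the level energies scale as Z², so the effective Rydberg energy is 13.6 × 9 = 122.4 eV.
ΔE = 122.4 × (1/4² − 1/7²) = 122.4 × 0.04209 = 5.152 eV.
λ = hc/ΔE = 1240 / 5.152 = 241 nm.

241 nm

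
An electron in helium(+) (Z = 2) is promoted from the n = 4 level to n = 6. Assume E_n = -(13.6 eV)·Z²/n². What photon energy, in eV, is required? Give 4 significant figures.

1.889 eV

The Bohr energies scale as Z², so for Z = 2: E_n = −54.40/n² eV.
E_6 = −54.40/36 = −1.511 eV and E_4 = −54.40/16 = −3.400 eV.
The photon energy is |E_6 − E_4| = 1.889 eV.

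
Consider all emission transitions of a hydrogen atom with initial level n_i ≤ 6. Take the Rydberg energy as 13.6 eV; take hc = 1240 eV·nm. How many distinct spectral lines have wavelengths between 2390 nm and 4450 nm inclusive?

Enumerate all n_i → n_f pairs with 1 ≤ n_f < n_i ≤ 6 and compute λ = 1240 / [13.6·1·(1/n_f² − 1/n_i²)].
Lines falling in [2390, 4450] nm: 6→4 (2626 nm), 5→4 (4052 nm).

2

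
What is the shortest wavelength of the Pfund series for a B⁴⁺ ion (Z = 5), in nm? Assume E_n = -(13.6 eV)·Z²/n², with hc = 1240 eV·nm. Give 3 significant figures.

The Pfund series has lower level n_f = 5; the series limit corresponds to n_i → ∞.
ΔE_max = 13.6 × 25 / 5² = 13.60 eV.
λ_min = 1240 / 13.60 = 91.2 nm.

91.2 nm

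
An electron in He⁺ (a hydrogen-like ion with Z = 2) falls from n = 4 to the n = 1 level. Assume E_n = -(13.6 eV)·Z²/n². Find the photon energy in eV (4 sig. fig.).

51.00 eV

The Bohr energies scale as Z², so for Z = 2: E_n = −54.40/n² eV.
E_4 = −54.40/16 = −3.400 eV and E_1 = −54.40/1 = −54.40 eV.
The photon energy is |E_4 − E_1| = 51.00 eV.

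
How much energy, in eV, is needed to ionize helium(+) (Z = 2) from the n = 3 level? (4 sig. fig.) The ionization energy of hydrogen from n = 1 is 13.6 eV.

6.044 eV

E_n = −13.6 Z²/n² = −54.40/n² eV for Z = 2.
E_3 = −54.40/9 = −6.044 eV, so ionization (to E = 0) requires 6.044 eV.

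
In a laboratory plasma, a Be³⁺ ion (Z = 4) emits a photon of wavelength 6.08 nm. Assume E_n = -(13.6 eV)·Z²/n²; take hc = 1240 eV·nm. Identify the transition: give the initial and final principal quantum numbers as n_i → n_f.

The photon energy is ΔE = hc/λ = 1240 / 6.08 = 203.9 eV.
With Z = 4, ΔE = 217.6 × (1/n_f² − 1/n_i²), so 1/n_f² − 1/n_i² = 0.9373.
Trying n_f = 1 gives 1/n_i² = 0.06274, i.e. n_i ≈ 4; this pair matches.

n_i = 4, n_f = 1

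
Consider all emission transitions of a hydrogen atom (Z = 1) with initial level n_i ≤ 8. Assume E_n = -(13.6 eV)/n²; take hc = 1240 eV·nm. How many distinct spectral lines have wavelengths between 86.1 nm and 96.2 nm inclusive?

4

Enumerate all n_i → n_f pairs with 1 ≤ n_f < n_i ≤ 8 and compute λ = 1240 / [13.6·1·(1/n_f² − 1/n_i²)].
Lines falling in [86.1, 96.2] nm: 8→1 (92.62 nm), 7→1 (93.08 nm), 6→1 (93.78 nm), 5→1 (94.98 nm).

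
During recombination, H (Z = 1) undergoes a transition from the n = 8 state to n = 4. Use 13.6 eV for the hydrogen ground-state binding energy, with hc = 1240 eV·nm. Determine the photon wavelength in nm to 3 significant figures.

1950 nm

ΔE = 13.60 × (1/4² − 1/8²) = 13.60 × 0.04688 = 0.6375 eV.
λ = hc/ΔE = 1240 / 0.6375 = 1950 nm.
This line belongs to the Brackett series.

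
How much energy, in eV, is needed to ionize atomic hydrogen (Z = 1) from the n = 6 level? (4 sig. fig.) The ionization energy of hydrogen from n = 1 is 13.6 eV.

0.3778 eV

E_6 = −13.60/36 = −0.3778 eV, so ionization (to E = 0) requires 0.3778 eV.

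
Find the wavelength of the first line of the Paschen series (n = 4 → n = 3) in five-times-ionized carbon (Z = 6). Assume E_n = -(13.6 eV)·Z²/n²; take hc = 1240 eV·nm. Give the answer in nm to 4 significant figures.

The Paschen series terminates on n_f = 3; the first line has n_i = 3+1 = 4.
ΔE = 489.6 × (1/3² − 1/4²) = 23.80 eV.
λ = 1240 / 23.80 = 52.10 nm.

52.10 nm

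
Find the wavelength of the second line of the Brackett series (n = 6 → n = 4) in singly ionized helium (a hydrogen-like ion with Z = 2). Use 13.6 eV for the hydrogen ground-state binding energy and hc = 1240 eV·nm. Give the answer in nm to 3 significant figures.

The Brackett series terminates on n_f = 4; the second line has n_i = 4+2 = 6.
ΔE = 54.40 × (1/4² − 1/6²) = 1.889 eV.
λ = 1240 / 1.889 = 656 nm.

656 nm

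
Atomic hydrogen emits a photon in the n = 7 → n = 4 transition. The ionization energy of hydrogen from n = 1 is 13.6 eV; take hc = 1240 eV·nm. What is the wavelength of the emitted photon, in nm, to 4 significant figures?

ΔE = 13.60 × (1/4² − 1/7²) = 13.60 × 0.04209 = 0.5724 eV.
λ = hc/ΔE = 1240 / 0.5724 = 2166 nm.
This line belongs to the Brackett series.

2166 nm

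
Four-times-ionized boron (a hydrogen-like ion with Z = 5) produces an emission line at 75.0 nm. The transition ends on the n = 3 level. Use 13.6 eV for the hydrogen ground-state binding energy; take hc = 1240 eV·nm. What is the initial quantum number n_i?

n_i = 4

The photon energy is ΔE = hc/λ = 1240 / 75.0 = 16.53 eV.
With Z = 5, ΔE = 340.0 × (1/n_f² − 1/n_i²), so 1/n_f² − 1/n_i² = 0.04863.
With n_f = 3: 1/n_i² = 1/9 − 0.04863 = 0.06248, so n_i ≈ 4.00.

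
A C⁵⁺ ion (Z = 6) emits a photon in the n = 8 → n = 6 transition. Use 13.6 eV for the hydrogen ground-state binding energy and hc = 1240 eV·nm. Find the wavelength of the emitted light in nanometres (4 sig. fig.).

208.4 nm

For Z = 6 the level energies scale as Z², so the effective Rydberg energy is 13.6 × 36 = 489.6 eV.
ΔE = 489.6 × (1/6² − 1/8²) = 489.6 × 0.01215 = 5.950 eV.
λ = hc/ΔE = 1240 / 5.950 = 208.4 nm.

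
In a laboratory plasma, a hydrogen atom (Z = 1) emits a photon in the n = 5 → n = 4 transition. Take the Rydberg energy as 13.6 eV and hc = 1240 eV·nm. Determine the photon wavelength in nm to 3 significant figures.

4050 nm

ΔE = 13.60 × (1/4² − 1/5²) = 13.60 × 0.02250 = 0.3060 eV.
λ = hc/ΔE = 1240 / 0.3060 = 4050 nm.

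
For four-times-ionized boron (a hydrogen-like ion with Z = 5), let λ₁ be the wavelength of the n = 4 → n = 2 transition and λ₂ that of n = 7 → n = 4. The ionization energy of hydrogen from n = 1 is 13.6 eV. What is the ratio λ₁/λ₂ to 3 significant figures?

0.224

λ ∝ 1/ΔE ∝ 1/(1/n_f² − 1/n_i²), and the Z² and hc factors cancel in the ratio.
λ₁/λ₂ = (1/4² − 1/7²)/(1/2² − 1/4²) = 0.04209/0.1875 = 0.224.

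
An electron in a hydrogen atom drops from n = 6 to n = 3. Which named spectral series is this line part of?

The series is set by the lower level: n_f = 3 is the Paschen series.

Paschen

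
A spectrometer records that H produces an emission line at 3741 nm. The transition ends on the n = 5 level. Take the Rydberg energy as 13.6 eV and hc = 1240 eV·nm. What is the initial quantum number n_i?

The photon energy is ΔE = hc/λ = 1240 / 3741 = 0.3315 eV.
With Z = 1, ΔE = 13.60 × (1/n_f² − 1/n_i²), so 1/n_f² − 1/n_i² = 0.02437.
With n_f = 5: 1/n_i² = 1/25 − 0.02437 = 0.01563, so n_i ≈ 8.00.

n_i = 8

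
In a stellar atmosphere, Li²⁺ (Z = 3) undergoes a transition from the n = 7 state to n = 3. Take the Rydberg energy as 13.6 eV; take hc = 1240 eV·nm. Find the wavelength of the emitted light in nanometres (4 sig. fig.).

For Z = 3 the level energies scale as Z², so the effective Rydberg energy is 13.6 × 9 = 122.4 eV.
ΔE = 122.4 × (1/3² − 1/7²) = 122.4 × 0.09070 = 11.10 eV.
λ = hc/ΔE = 1240 / 11.10 = 111.7 nm.

111.7 nm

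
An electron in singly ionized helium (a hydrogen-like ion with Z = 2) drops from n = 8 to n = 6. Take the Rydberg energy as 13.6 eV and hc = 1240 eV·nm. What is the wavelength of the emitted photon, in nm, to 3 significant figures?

1880 nm

For Z = 2 the level energies scale as Z², so the effective Rydberg energy is 13.6 × 4 = 54.40 eV.
ΔE = 54.40 × (1/6² − 1/8²) = 54.40 × 0.01215 = 0.6611 eV.
λ = hc/ΔE = 1240 / 0.6611 = 1880 nm.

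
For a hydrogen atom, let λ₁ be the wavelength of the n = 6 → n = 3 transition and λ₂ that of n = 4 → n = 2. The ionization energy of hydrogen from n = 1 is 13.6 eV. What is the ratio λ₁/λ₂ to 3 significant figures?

2.25

λ ∝ 1/ΔE ∝ 1/(1/n_f² − 1/n_i²), and the Z² and hc factors cancel in the ratio.
λ₁/λ₂ = (1/2² − 1/4²)/(1/3² − 1/6²) = 0.1875/0.08333 = 2.25.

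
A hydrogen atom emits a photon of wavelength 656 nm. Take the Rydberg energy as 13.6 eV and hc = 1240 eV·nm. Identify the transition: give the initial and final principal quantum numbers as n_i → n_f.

n_i = 3, n_f = 2

The photon energy is ΔE = hc/λ = 1240 / 656 = 1.890 eV.
With Z = 1, ΔE = 13.60 × (1/n_f² − 1/n_i²), so 1/n_f² − 1/n_i² = 0.1390.
Trying n_f = 2 gives 1/n_i² = 0.1110, i.e. n_i ≈ 3; this pair matches.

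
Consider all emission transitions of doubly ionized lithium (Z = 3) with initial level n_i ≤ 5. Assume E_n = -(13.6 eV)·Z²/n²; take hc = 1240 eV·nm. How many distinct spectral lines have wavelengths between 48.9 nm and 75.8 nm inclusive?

Enumerate all n_i → n_f pairs with 1 ≤ n_f < n_i ≤ 5 and compute λ = 1240 / [13.6·9·(1/n_f² − 1/n_i²)].
Lines falling in [48.9, 75.8] nm: 4→2 (54.03 nm), 3→2 (72.94 nm).

2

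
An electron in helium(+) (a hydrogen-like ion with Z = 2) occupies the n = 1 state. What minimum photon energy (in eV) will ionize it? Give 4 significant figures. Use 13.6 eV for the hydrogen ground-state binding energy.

54.40 eV

E_n = −13.6 Z²/n² = −54.40/n² eV for Z = 2.
E_1 = −54.40/1 = −54.40 eV, so ionization (to E = 0) requires 54.40 eV.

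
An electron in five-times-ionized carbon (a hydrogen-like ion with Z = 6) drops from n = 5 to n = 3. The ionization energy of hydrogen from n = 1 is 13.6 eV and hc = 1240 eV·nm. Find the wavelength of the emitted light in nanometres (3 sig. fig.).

35.6 nm

For Z = 6 the level energies scale as Z², so the effective Rydberg energy is 13.6 × 36 = 489.6 eV.
ΔE = 489.6 × (1/3² − 1/5²) = 489.6 × 0.07111 = 34.82 eV.
λ = hc/ΔE = 1240 / 34.82 = 35.6 nm.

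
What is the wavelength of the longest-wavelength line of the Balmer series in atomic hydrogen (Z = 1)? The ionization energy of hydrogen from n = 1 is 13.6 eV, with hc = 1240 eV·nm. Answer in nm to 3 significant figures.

The Balmer series terminates on n_f = 2; the first line has n_i = 2+1 = 3.
ΔE = 13.60 × (1/2² − 1/3²) = 1.889 eV.
λ = 1240 / 1.889 = 656 nm.

656 nm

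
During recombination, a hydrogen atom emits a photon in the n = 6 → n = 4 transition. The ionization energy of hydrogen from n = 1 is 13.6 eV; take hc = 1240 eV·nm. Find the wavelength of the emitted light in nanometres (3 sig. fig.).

ΔE = 13.60 × (1/4² − 1/6²) = 13.60 × 0.03472 = 0.4722 eV.
λ = hc/ΔE = 1240 / 0.4722 = 2630 nm.
This line belongs to the Brackett series.

2630 nm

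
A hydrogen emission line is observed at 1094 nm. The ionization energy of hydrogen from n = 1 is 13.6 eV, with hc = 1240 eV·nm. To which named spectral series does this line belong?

Paschen

ΔE = 1240/1094 = 1.133 eV.
This matches 13.6 × (1/3² − 1/6²), so n_f = 3: the Paschen series.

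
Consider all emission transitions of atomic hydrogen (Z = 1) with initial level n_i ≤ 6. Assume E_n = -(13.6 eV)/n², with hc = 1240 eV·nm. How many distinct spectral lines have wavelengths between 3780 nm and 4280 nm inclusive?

1

Enumerate all n_i → n_f pairs with 1 ≤ n_f < n_i ≤ 6 and compute λ = 1240 / [13.6·1·(1/n_f² − 1/n_i²)].
Lines falling in [3780, 4280] nm: 5→4 (4052 nm).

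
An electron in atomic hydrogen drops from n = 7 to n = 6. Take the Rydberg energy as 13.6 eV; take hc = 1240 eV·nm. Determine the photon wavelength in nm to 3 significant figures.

ΔE = 13.60 × (1/6² − 1/7²) = 13.60 × 0.007370 = 0.1002 eV.
λ = hc/ΔE = 1240 / 0.1002 = 12400 nm.

12400 nm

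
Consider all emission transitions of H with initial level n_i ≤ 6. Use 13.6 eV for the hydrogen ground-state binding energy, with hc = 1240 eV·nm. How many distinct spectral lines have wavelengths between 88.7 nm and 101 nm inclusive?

Enumerate all n_i → n_f pairs with 1 ≤ n_f < n_i ≤ 6 and compute λ = 1240 / [13.6·1·(1/n_f² − 1/n_i²)].
Lines falling in [88.7, 101] nm: 6→1 (93.78 nm), 5→1 (94.98 nm), 4→1 (97.25 nm).

3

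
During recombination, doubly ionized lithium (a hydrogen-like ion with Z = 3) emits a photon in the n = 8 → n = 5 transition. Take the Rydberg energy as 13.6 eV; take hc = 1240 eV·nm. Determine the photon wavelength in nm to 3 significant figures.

416 nm

For Z = 3 the level energies scale as Z², so the effective Rydberg energy is 13.6 × 9 = 122.4 eV.
ΔE = 122.4 × (1/5² − 1/8²) = 122.4 × 0.02438 = 2.984 eV.
λ = hc/ΔE = 1240 / 2.984 = 416 nm.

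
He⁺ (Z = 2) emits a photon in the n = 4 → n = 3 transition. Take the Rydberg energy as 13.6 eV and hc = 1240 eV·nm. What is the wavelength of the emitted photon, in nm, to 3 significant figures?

469 nm

For Z = 2 the level energies scale as Z², so the effective Rydberg energy is 13.6 × 4 = 54.40 eV.
ΔE = 54.40 × (1/3² − 1/4²) = 54.40 × 0.04861 = 2.644 eV.
λ = hc/ΔE = 1240 / 2.644 = 469 nm.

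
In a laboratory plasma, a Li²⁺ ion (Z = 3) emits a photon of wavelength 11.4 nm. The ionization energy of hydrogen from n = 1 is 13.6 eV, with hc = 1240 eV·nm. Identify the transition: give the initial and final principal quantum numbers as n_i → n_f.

n_i = 3, n_f = 1

The photon energy is ΔE = hc/λ = 1240 / 11.4 = 108.8 eV.
With Z = 3, ΔE = 122.4 × (1/n_f² − 1/n_i²), so 1/n_f² − 1/n_i² = 0.8887.
Trying n_f = 1 gives 1/n_i² = 0.1113, i.e. n_i ≈ 3; this pair matches.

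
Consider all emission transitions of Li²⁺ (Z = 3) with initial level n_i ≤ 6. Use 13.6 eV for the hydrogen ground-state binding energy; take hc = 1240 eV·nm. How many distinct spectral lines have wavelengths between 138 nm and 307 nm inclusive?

Enumerate all n_i → n_f pairs with 1 ≤ n_f < n_i ≤ 6 and compute λ = 1240 / [13.6·9·(1/n_f² − 1/n_i²)].
Lines falling in [138, 307] nm: 5→3 (142.5 nm), 4→3 (208.4 nm), 6→4 (291.8 nm).

3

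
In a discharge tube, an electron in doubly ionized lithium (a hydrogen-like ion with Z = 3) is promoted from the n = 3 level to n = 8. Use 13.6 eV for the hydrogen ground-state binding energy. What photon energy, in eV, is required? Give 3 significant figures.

11.7 eV

The Bohr energies scale as Z², so for Z = 3: E_n = −122.4/n² eV.
E_8 = −122.4/64 = −1.913 eV and E_3 = −122.4/9 = −13.60 eV.
The photon energy is |E_8 − E_3| = 11.7 eV.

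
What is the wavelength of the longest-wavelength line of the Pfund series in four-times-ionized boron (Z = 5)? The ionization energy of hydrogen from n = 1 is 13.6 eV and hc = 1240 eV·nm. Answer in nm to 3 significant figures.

The Pfund series terminates on n_f = 5; the first line has n_i = 5+1 = 6.
ΔE = 340.0 × (1/5² − 1/6²) = 4.156 eV.
λ = 1240 / 4.156 = 298 nm.

298 nm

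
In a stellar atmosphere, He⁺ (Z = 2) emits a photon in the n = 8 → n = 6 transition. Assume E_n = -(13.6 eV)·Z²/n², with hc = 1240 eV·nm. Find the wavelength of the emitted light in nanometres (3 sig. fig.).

For Z = 2 the level energies scale as Z², so the effective Rydberg energy is 13.6 × 4 = 54.40 eV.
ΔE = 54.40 × (1/6² − 1/8²) = 54.40 × 0.01215 = 0.6611 eV.
λ = hc/ΔE = 1240 / 0.6611 = 1880 nm.

1880 nm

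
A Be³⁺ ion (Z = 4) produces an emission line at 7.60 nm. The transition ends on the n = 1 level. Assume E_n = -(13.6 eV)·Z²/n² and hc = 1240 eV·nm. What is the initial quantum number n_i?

n_i = 2

The photon energy is ΔE = hc/λ = 1240 / 7.60 = 163.2 eV.
With Z = 4, ΔE = 217.6 × (1/n_f² − 1/n_i²), so 1/n_f² − 1/n_i² = 0.7498.
With n_f = 1: 1/n_i² = 1/1 − 0.7498 = 0.2502, so n_i ≈ 2.00.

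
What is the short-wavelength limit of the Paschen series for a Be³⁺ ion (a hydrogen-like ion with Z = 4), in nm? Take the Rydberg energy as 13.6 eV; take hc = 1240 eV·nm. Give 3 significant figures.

51.3 nm

The Paschen series has lower level n_f = 3; the series limit corresponds to n_i → ∞.
ΔE_max = 13.6 × 16 / 3² = 24.18 eV.
λ_min = 1240 / 24.18 = 51.3 nm.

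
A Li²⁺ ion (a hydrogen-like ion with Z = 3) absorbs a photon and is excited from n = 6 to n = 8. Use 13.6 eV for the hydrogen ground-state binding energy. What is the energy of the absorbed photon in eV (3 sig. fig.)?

The Bohr energies scale as Z², so for Z = 3: E_n = −122.4/n² eV.
E_8 = −122.4/64 = −1.913 eV and E_6 = −122.4/36 = −3.400 eV.
The photon energy is |E_8 − E_6| = 1.49 eV.

1.49 eV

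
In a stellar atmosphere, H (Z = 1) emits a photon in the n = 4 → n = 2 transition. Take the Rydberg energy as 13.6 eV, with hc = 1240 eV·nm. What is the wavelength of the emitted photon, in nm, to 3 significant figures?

486 nm

ΔE = 13.60 × (1/2² − 1/4²) = 13.60 × 0.1875 = 2.550 eV.
λ = hc/ΔE = 1240 / 2.550 = 486 nm.
This line belongs to the Balmer series.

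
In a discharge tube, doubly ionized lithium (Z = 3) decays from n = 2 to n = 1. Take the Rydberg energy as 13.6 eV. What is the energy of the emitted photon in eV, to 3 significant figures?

The Bohr energies scale as Z², so for Z = 3: E_n = −122.4/n² eV.
E_2 = −122.4/4 = −30.60 eV and E_1 = −122.4/1 = −122.4 eV.
The photon energy is |E_2 − E_1| = 91.8 eV.

91.8 eV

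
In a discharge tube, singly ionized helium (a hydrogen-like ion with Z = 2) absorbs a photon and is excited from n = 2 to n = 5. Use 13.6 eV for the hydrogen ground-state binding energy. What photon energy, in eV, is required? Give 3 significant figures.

11.4 eV

The Bohr energies scale as Z², so for Z = 2: E_n = −54.40/n² eV.
E_5 = −54.40/25 = −2.176 eV and E_2 = −54.40/4 = −13.60 eV.
The photon energy is |E_5 − E_2| = 11.4 eV.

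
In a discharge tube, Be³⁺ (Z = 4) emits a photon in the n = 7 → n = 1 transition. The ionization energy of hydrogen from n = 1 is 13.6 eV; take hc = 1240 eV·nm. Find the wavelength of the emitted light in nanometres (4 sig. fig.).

5.817 nm

For Z = 4 the level energies scale as Z², so the effective Rydberg energy is 13.6 × 16 = 217.6 eV.
ΔE = 217.6 × (1/1² − 1/7²) = 217.6 × 0.9796 = 213.2 eV.
λ = hc/ΔE = 1240 / 213.2 = 5.817 nm.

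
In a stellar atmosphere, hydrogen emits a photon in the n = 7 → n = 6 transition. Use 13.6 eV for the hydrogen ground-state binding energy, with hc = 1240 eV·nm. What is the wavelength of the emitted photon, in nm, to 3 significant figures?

12400 nm

ΔE = 13.60 × (1/6² − 1/7²) = 13.60 × 0.007370 = 0.1002 eV.
λ = hc/ΔE = 1240 / 0.1002 = 12400 nm.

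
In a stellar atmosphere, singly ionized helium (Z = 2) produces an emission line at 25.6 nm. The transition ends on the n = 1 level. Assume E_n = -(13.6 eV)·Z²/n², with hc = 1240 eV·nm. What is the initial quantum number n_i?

The photon energy is ΔE = hc/λ = 1240 / 25.6 = 48.44 eV.
With Z = 2, ΔE = 54.40 × (1/n_f² − 1/n_i²), so 1/n_f² − 1/n_i² = 0.8904.
With n_f = 1: 1/n_i² = 1/1 − 0.8904 = 0.1096, so n_i ≈ 3.02.

n_i = 3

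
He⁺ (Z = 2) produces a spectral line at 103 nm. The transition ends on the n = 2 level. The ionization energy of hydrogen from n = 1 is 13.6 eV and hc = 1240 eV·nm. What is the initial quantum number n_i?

n_i = 6

The photon energy is ΔE = hc/λ = 1240 / 103 = 12.04 eV.
With Z = 2, ΔE = 54.40 × (1/n_f² − 1/n_i²), so 1/n_f² − 1/n_i² = 0.2213.
With n_f = 2: 1/n_i² = 1/4 − 0.2213 = 0.02870, so n_i ≈ 5.90.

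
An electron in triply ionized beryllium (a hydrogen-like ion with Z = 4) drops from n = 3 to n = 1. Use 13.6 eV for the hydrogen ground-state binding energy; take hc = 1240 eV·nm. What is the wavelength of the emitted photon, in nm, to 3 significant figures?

6.41 nm

For Z = 4 the level energies scale as Z², so the effective Rydberg energy is 13.6 × 16 = 217.6 eV.
ΔE = 217.6 × (1/1² − 1/3²) = 217.6 × 0.8889 = 193.4 eV.
λ = hc/ΔE = 1240 / 193.4 = 6.41 nm.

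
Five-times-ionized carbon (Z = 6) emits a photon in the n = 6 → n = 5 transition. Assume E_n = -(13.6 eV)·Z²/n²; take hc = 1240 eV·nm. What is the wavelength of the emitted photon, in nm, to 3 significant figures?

For Z = 6 the level energies scale as Z², so the effective Rydberg energy is 13.6 × 36 = 489.6 eV.
ΔE = 489.6 × (1/5² − 1/6²) = 489.6 × 0.01222 = 5.984 eV.
λ = hc/ΔE = 1240 / 5.984 = 207 nm.

207 nm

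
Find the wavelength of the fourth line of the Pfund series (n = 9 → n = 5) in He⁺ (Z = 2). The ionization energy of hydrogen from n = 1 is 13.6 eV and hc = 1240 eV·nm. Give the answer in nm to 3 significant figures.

824 nm

The Pfund series terminates on n_f = 5; the fourth line has n_i = 5+4 = 9.
ΔE = 54.40 × (1/5² − 1/9²) = 1.504 eV.
λ = 1240 / 1.504 = 824 nm.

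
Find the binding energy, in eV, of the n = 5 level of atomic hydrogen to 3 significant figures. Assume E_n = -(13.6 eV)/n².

E_5 = −13.60/25 = −0.544 eV, so ionization (to E = 0) requires 0.544 eV.

0.544 eV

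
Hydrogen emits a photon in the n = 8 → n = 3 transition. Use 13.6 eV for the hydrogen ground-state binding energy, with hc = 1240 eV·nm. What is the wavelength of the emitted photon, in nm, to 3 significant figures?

955 nm

ΔE = 13.60 × (1/3² − 1/8²) = 13.60 × 0.09549 = 1.299 eV.
λ = hc/ΔE = 1240 / 1.299 = 955 nm.
This line belongs to the Paschen series.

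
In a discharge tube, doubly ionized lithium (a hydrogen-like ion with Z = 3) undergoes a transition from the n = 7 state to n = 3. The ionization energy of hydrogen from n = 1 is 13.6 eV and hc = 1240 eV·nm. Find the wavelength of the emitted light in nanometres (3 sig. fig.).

For Z = 3 the level energies scale as Z², so the effective Rydberg energy is 13.6 × 9 = 122.4 eV.
ΔE = 122.4 × (1/3² − 1/7²) = 122.4 × 0.09070 = 11.10 eV.
λ = hc/ΔE = 1240 / 11.10 = 112 nm.

112 nm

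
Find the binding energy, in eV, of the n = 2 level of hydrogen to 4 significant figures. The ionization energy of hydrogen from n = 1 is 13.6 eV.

3.400 eV

E_2 = −13.60/4 = −3.400 eV, so ionization (to E = 0) requires 3.400 eV.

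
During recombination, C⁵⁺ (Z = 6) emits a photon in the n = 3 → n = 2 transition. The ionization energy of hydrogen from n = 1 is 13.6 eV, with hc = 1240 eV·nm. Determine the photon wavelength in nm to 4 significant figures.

18.24 nm

For Z = 6 the level energies scale as Z², so the effective Rydberg energy is 13.6 × 36 = 489.6 eV.
ΔE = 489.6 × (1/2² − 1/3²) = 489.6 × 0.1389 = 68.00 eV.
λ = hc/ΔE = 1240 / 68.00 = 18.24 nm.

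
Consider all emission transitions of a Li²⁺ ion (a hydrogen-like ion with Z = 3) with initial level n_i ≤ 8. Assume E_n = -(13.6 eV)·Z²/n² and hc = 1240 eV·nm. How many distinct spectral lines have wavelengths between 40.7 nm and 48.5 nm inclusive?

Enumerate all n_i → n_f pairs with 1 ≤ n_f < n_i ≤ 8 and compute λ = 1240 / [13.6·9·(1/n_f² − 1/n_i²)].
Lines falling in [40.7, 48.5] nm: 8→2 (43.22 nm), 7→2 (44.12 nm), 6→2 (45.59 nm), 5→2 (48.24 nm).

4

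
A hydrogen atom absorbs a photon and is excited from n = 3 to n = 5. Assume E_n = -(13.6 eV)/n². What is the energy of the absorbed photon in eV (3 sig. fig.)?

E_5 = −13.60/25 = −0.5440 eV and E_3 = −13.60/9 = −1.511 eV.
The photon energy is |E_5 − E_3| = 0.967 eV.

0.967 eV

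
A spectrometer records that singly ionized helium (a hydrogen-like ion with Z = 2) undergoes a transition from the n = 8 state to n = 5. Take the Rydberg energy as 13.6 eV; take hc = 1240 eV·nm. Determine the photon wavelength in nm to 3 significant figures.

935 nm

For Z = 2 the level energies scale as Z², so the effective Rydberg energy is 13.6 × 4 = 54.40 eV.
ΔE = 54.40 × (1/5² − 1/8²) = 54.40 × 0.02438 = 1.326 eV.
λ = hc/ΔE = 1240 / 1.326 = 935 nm.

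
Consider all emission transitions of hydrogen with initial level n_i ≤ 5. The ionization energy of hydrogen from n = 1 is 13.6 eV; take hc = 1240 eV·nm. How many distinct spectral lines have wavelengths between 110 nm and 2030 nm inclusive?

Enumerate all n_i → n_f pairs with 1 ≤ n_f < n_i ≤ 5 and compute λ = 1240 / [13.6·1·(1/n_f² − 1/n_i²)].
Lines falling in [110, 2030] nm: 2→1 (121.6 nm), 5→2 (434.2 nm), 4→2 (486.3 nm), 3→2 (656.5 nm), 5→3 (1282 nm), 4→3 (1876 nm).

6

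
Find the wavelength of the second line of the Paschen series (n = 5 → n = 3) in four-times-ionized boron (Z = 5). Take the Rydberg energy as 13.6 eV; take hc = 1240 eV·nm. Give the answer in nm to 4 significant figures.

51.29 nm

The Paschen series terminates on n_f = 3; the second line has n_i = 3+2 = 5.
ΔE = 340.0 × (1/3² − 1/5²) = 24.18 eV.
λ = 1240 / 24.18 = 51.29 nm.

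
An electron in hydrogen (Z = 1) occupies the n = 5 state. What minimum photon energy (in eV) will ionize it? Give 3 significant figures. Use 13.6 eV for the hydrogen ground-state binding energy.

E_5 = −13.60/25 = −0.544 eV, so ionization (to E = 0) requires 0.544 eV.

0.544 eV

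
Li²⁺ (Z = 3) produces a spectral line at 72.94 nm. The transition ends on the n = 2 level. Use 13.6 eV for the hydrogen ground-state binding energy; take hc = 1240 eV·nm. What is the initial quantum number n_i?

The photon energy is ΔE = hc/λ = 1240 / 72.94 = 17.00 eV.
With Z = 3, ΔE = 122.4 × (1/n_f² − 1/n_i²), so 1/n_f² − 1/n_i² = 0.1389.
With n_f = 2: 1/n_i² = 1/4 − 0.1389 = 0.1111, so n_i ≈ 3.00.

n_i = 3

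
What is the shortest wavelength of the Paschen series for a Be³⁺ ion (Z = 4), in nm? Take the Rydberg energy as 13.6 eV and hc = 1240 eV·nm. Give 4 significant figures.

The Paschen series has lower level n_f = 3; the series limit corresponds to n_i → ∞.
ΔE_max = 13.6 × 16 / 3² = 24.18 eV.
λ_min = 1240 / 24.18 = 51.29 nm.

51.29 nm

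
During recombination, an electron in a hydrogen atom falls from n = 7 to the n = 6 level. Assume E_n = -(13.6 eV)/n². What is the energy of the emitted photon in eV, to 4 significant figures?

0.1002 eV

E_7 = −13.60/49 = −0.2776 eV and E_6 = −13.60/36 = −0.3778 eV.
The photon energy is |E_7 − E_6| = 0.1002 eV.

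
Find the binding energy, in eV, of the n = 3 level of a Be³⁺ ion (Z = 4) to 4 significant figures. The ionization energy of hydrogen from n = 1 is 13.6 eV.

24.18 eV

E_n = −13.6 Z²/n² = −217.6/n² eV for Z = 4.
E_3 = −217.6/9 = −24.18 eV, so ionization (to E = 0) requires 24.18 eV.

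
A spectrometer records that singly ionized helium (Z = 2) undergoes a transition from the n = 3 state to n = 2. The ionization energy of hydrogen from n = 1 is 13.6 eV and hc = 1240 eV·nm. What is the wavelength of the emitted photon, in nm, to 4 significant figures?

164.1 nm

For Z = 2 the level energies scale as Z², so the effective Rydberg energy is 13.6 × 4 = 54.40 eV.
ΔE = 54.40 × (1/2² − 1/3²) = 54.40 × 0.1389 = 7.556 eV.
λ = hc/ΔE = 1240 / 7.556 = 164.1 nm.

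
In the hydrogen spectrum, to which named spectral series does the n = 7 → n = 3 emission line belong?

The series is set by the lower level: n_f = 3 is the Paschen series.

Paschen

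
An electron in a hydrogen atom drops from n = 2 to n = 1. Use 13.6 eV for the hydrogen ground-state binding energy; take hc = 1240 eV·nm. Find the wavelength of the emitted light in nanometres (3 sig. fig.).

122 nm

ΔE = 13.60 × (1/1² − 1/2²) = 13.60 × 0.7500 = 10.20 eV.
λ = hc/ΔE = 1240 / 10.20 = 122 nm.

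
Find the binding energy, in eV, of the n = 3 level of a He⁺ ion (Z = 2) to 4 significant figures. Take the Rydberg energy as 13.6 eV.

E_n = −13.6 Z²/n² = −54.40/n² eV for Z = 2.
E_3 = −54.40/9 = −6.044 eV, so ionization (to E = 0) requires 6.044 eV.

6.044 eV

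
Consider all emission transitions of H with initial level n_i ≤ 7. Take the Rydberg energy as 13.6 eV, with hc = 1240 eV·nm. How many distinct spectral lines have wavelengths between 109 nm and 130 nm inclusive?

1

Enumerate all n_i → n_f pairs with 1 ≤ n_f < n_i ≤ 7 and compute λ = 1240 / [13.6·1·(1/n_f² − 1/n_i²)].
Lines falling in [109, 130] nm: 2→1 (121.6 nm).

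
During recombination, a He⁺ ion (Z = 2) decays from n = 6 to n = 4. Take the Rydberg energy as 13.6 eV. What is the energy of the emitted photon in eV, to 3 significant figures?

The Bohr energies scale as Z², so for Z = 2: E_n = −54.40/n² eV.
E_6 = −54.40/36 = −1.511 eV and E_4 = −54.40/16 = −3.400 eV.
The photon energy is |E_6 − E_4| = 1.89 eV.

1.89 eV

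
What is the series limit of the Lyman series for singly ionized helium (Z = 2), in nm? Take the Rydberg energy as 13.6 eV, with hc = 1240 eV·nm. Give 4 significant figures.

22.79 nm

The Lyman series has lower level n_f = 1; the series limit corresponds to n_i → ∞.
ΔE_max = 13.6 × 4 / 1² = 54.40 eV.
λ_min = 1240 / 54.40 = 22.79 nm.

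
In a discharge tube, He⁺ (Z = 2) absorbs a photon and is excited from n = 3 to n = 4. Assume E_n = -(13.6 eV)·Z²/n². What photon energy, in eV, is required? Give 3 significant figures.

The Bohr energies scale as Z², so for Z = 2: E_n = −54.40/n² eV.
E_4 = −54.40/16 = −3.400 eV and E_3 = −54.40/9 = −6.044 eV.
The photon energy is |E_4 − E_3| = 2.64 eV.

2.64 eV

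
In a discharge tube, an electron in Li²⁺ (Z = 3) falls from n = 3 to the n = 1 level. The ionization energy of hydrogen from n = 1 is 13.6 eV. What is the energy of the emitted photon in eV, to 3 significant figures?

109 eV

The Bohr energies scale as Z², so for Z = 3: E_n = −122.4/n² eV.
E_3 = −122.4/9 = −13.60 eV and E_1 = −122.4/1 = −122.4 eV.
The photon energy is |E_3 − E_1| = 109 eV.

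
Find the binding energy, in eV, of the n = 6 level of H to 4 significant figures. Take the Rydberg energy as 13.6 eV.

0.3778 eV

E_6 = −13.60/36 = −0.3778 eV, so ionization (to E = 0) requires 0.3778 eV.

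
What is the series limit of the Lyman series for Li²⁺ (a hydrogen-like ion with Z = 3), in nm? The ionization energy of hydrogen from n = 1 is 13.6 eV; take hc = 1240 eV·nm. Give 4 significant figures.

10.13 nm

The Lyman series has lower level n_f = 1; the series limit corresponds to n_i → ∞.
ΔE_max = 13.6 × 9 / 1² = 122.4 eV.
λ_min = 1240 / 122.4 = 10.13 nm.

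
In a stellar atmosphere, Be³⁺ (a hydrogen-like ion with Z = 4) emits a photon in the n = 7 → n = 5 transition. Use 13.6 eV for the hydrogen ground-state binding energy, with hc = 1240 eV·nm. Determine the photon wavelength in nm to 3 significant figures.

291 nm

For Z = 4 the level energies scale as Z², so the effective Rydberg energy is 13.6 × 16 = 217.6 eV.
ΔE = 217.6 × (1/5² − 1/7²) = 217.6 × 0.01959 = 4.263 eV.
λ = hc/ΔE = 1240 / 4.263 = 291 nm.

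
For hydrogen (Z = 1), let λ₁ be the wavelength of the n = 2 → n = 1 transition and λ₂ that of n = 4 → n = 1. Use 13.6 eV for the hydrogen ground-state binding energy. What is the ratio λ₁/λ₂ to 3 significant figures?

1.25

λ ∝ 1/ΔE ∝ 1/(1/n_f² − 1/n_i²), and the Z² and hc factors cancel in the ratio.
λ₁/λ₂ = (1/1² − 1/4²)/(1/1² − 1/2²) = 0.9375/0.7500 = 1.25.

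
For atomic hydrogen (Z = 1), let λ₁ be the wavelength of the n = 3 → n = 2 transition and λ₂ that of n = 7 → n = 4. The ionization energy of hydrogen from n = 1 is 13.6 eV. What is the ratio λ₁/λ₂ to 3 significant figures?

λ ∝ 1/ΔE ∝ 1/(1/n_f² − 1/n_i²), and the Z² and hc factors cancel in the ratio.
λ₁/λ₂ = (1/4² − 1/7²)/(1/2² − 1/3²) = 0.04209/0.1389 = 0.303.

0.303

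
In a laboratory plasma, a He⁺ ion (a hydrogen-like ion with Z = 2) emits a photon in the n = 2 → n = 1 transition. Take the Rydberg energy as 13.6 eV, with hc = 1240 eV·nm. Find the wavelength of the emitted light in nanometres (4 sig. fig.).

30.39 nm

For Z = 2 the level energies scale as Z², so the effective Rydberg energy is 13.6 × 4 = 54.40 eV.
ΔE = 54.40 × (1/1² − 1/2²) = 54.40 × 0.7500 = 40.80 eV.
λ = hc/ΔE = 1240 / 40.80 = 30.39 nm.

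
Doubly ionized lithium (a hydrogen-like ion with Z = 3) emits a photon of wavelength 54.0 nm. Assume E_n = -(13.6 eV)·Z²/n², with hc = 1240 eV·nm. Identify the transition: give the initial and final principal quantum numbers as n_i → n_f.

n_i = 4, n_f = 2

The photon energy is ΔE = hc/λ = 1240 / 54.0 = 22.96 eV.
With Z = 3, ΔE = 122.4 × (1/n_f² − 1/n_i²), so 1/n_f² − 1/n_i² = 0.1876.
Trying n_f = 2 gives 1/n_i² = 0.06239, i.e. n_i ≈ 4; this pair matches.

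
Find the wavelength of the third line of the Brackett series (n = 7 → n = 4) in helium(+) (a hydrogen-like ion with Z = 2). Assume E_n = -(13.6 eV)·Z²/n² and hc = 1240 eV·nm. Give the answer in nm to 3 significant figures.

The Brackett series terminates on n_f = 4; the third line has n_i = 4+3 = 7.
ΔE = 54.40 × (1/4² − 1/7²) = 2.290 eV.
λ = 1240 / 2.290 = 542 nm.

542 nm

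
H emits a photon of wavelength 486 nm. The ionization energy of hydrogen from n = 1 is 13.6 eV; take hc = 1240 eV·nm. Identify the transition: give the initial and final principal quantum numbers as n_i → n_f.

The photon energy is ΔE = hc/λ = 1240 / 486 = 2.551 eV.
With Z = 1, ΔE = 13.60 × (1/n_f² − 1/n_i²), so 1/n_f² − 1/n_i² = 0.1876.
Trying n_f = 2 gives 1/n_i² = 0.06239, i.e. n_i ≈ 4; this pair matches.

n_i = 4, n_f = 2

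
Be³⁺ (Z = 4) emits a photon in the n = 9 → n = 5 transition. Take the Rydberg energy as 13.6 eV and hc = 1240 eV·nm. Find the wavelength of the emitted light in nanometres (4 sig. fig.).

206.1 nm

For Z = 4 the level energies scale as Z², so the effective Rydberg energy is 13.6 × 16 = 217.6 eV.
ΔE = 217.6 × (1/5² − 1/9²) = 217.6 × 0.02765 = 6.018 eV.
λ = hc/ΔE = 1240 / 6.018 = 206.1 nm.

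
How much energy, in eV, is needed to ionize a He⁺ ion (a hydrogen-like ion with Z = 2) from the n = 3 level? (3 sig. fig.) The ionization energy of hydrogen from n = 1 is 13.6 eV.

E_n = −13.6 Z²/n² = −54.40/n² eV for Z = 2.
E_3 = −54.40/9 = −6.04 eV, so ionization (to E = 0) requires 6.04 eV.

6.04 eV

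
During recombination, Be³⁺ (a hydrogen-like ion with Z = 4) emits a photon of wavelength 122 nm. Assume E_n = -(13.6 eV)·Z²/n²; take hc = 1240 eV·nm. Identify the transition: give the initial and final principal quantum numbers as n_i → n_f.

The photon energy is ΔE = hc/λ = 1240 / 122 = 10.16 eV.
With Z = 4, ΔE = 217.6 × (1/n_f² − 1/n_i²), so 1/n_f² − 1/n_i² = 0.04671.
Trying n_f = 4 gives 1/n_i² = 0.01579, i.e. n_i ≈ 8; this pair matches.

n_i = 8, n_f = 4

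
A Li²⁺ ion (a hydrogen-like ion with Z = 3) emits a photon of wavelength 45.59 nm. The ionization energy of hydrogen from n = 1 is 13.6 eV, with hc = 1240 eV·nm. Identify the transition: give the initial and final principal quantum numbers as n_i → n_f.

The photon energy is ΔE = hc/λ = 1240 / 45.59 = 27.20 eV.
With Z = 3, ΔE = 122.4 × (1/n_f² − 1/n_i²), so 1/n_f² − 1/n_i² = 0.2222.
Trying n_f = 2 gives 1/n_i² = 0.02779, i.e. n_i ≈ 6; this pair matches.

n_i = 6, n_f = 2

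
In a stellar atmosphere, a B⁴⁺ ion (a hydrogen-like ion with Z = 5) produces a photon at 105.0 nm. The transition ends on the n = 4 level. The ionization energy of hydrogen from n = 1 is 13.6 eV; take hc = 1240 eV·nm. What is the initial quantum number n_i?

The photon energy is ΔE = hc/λ = 1240 / 105.0 = 11.81 eV.
With Z = 5, ΔE = 340.0 × (1/n_f² − 1/n_i²), so 1/n_f² − 1/n_i² = 0.03473.
With n_f = 4: 1/n_i² = 1/16 − 0.03473 = 0.02777, so n_i ≈ 6.00.

n_i = 6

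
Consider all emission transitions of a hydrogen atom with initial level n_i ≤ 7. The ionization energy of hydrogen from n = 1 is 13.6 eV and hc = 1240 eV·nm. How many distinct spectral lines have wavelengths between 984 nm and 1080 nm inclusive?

1

Enumerate all n_i → n_f pairs with 1 ≤ n_f < n_i ≤ 7 and compute λ = 1240 / [13.6·1·(1/n_f² − 1/n_i²)].
Lines falling in [984, 1080] nm: 7→3 (1005 nm).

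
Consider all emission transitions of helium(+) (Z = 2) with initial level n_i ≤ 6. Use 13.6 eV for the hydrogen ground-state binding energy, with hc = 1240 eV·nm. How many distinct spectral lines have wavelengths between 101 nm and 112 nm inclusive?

2

Enumerate all n_i → n_f pairs with 1 ≤ n_f < n_i ≤ 6 and compute λ = 1240 / [13.6·4·(1/n_f² − 1/n_i²)].
Lines falling in [101, 112] nm: 6→2 (102.6 nm), 5→2 (108.5 nm).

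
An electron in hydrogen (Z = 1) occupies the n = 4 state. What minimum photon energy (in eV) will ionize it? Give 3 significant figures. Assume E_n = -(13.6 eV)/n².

0.850 eV

E_4 = −13.60/16 = −0.850 eV, so ionization (to E = 0) requires 0.850 eV.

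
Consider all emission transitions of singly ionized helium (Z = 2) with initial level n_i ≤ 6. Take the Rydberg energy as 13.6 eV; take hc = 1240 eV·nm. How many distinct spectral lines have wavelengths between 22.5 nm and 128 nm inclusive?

Enumerate all n_i → n_f pairs with 1 ≤ n_f < n_i ≤ 6 and compute λ = 1240 / [13.6·4·(1/n_f² − 1/n_i²)].
Lines falling in [22.5, 128] nm: 6→1 (23.45 nm), 5→1 (23.74 nm), 4→1 (24.31 nm), 3→1 (25.64 nm), 2→1 (30.39 nm), 6→2 (102.6 nm), 5→2 (108.5 nm), 4→2 (121.6 nm).

8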